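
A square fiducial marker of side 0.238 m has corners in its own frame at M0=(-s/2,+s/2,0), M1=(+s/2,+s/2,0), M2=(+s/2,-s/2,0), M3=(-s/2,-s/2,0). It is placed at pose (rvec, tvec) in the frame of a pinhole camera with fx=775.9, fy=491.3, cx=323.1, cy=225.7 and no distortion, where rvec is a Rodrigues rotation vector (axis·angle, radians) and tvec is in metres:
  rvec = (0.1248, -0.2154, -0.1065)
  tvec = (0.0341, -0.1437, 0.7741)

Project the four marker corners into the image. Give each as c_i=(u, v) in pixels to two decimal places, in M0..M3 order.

Intrinsics K: fx=775.9, fy=491.3, cx=323.1, cy=225.7
Marker side s = 0.238 m; corners in marker frame (Z=0):
  M0 = (-0.1190, +0.1190, 0)
  M1 = (+0.1190, +0.1190, 0)
  M2 = (+0.1190, -0.1190, 0)
  M3 = (-0.1190, -0.1190, 0)
rvec = (0.1248, -0.2154, -0.1065), |rvec| = θ = 0.27077 rad = 15.514°
Rodrigues: sinθ=0.26747, 1−cosθ=0.03643; R = I + sinθ·[k]× + (1−cosθ)·[k]×²:
    [+0.97131 +0.09184 -0.21938]
    [-0.11856 +0.98662 -0.11188]
    [+0.20617 +0.13468 +0.96920]
t = (0.0341, -0.1437, 0.7741) m
M0: Pc = R·M0+t = (-0.07056, -0.01218, +0.76559); u = 775.9·(-0.07056)/0.76559 + 323.1 = 251.5941, v = 491.3·(-0.01218)/0.76559 + 225.7 = 217.8819
M1: Pc = R·M1+t = (+0.16061, -0.04040, +0.81466); u = 775.9·(+0.16061)/0.81466 + 323.1 = 476.0729, v = 491.3·(-0.04040)/0.81466 + 225.7 = 201.3354
M2: Pc = R·M2+t = (+0.13876, -0.27522, +0.78261); u = 775.9·(+0.13876)/0.78261 + 323.1 = 460.6667, v = 491.3·(-0.27522)/0.78261 + 225.7 = 52.9261
M3: Pc = R·M3+t = (-0.09241, -0.24700, +0.73354); u = 775.9·(-0.09241)/0.73354 + 323.1 = 225.3482, v = 491.3·(-0.24700)/0.73354 + 225.7 = 60.2680

c0=(251.59, 217.88) c1=(476.07, 201.34) c2=(460.67, 52.93) c3=(225.35, 60.27)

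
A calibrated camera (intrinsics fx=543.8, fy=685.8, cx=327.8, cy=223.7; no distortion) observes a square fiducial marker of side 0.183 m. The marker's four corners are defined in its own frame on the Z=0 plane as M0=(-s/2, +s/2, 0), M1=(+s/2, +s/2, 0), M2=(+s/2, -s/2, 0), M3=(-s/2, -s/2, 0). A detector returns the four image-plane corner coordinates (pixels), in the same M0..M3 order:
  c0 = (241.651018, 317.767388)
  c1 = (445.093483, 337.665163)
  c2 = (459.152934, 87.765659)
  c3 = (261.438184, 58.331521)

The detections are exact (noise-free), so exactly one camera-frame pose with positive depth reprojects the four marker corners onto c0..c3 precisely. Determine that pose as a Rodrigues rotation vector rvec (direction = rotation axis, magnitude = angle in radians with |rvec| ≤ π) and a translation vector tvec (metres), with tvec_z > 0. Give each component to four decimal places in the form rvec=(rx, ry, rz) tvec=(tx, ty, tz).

Intrinsics K: fx=543.8, fy=685.8, cx=327.8, cy=223.7
Marker side s = 0.183 m; corners in marker frame (Z=0):
  M0 = (-0.0915, +0.0915, 0)
  M1 = (+0.0915, +0.0915, 0)
  M2 = (+0.0915, -0.0915, 0)
  M3 = (-0.0915, -0.0915, 0)
Detected image corners:
  c0 = (241.651018, 317.767388) px
  c1 = (445.093483, 337.665163) px
  c2 = (459.152934, 87.765659) px
  c3 = (261.438184, 58.331521) px
Planar DLT: solve 8×8 A·h = b for H (H[2,2]=1):
  H  [+1172.54556 -140.59632 +353.94056]
  H  [+178.78961 +1363.52364 +199.02458]
  H  [+0.21796 -0.13765 +1.00000]
B = K⁻¹H; ‖b₁‖=2.045328, ‖b₂‖=2.045328; λ = 2/(‖b₁‖+‖b₂‖) = 0.488919, sign → tz>0 ⇒ λ=+0.488919
r₁ = λ·B[:,0] = (+0.98997,+0.09270,+0.10656); r₂ = λ·B[:,1] = (-0.08584,+0.99403,-0.06730)
r₃ = r₁×r₂ = (-0.11217,+0.05748,+0.99203); SVD([r₁ r₂ r₃]) → R = UVᵀ:
  R  [+0.98997 -0.08584 -0.11217]
  R  [+0.09270 +0.99403 +0.05748]
  R  [+0.10656 -0.06730 +0.99203]
t = (+0.02350, -0.01759, +0.48892) m
tr R = 2.976034; θ = arccos((tr R − 1)/2) = 0.154965 rad = 8.879°
axis k = ((R−Rᵀ)₃₂, (R−Rᵀ)₁₃, (R−Rᵀ)₂₁) / (2 sinθ) = (-0.404228, -0.708573, +0.578380)
rvec = θ·k = (-0.062641, -0.109804, +0.089629)

rvec=(-0.0626, -0.1098, 0.0896) tvec=(0.0235, -0.0176, 0.4889)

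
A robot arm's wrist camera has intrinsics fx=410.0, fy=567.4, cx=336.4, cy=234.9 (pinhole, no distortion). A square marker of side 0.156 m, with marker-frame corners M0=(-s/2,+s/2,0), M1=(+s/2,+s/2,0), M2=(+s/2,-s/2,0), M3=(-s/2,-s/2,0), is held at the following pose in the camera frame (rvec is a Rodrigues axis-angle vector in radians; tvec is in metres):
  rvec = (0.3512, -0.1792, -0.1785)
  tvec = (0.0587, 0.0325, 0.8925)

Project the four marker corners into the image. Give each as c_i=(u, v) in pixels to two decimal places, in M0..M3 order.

c0=(333.80, 310.07) c1=(400.37, 288.89) c2=(394.06, 198.98) c3=(322.99, 219.19)

Intrinsics K: fx=410.0, fy=567.4, cx=336.4, cy=234.9
Marker side s = 0.156 m; corners in marker frame (Z=0):
  M0 = (-0.0780, +0.0780, 0)
  M1 = (+0.0780, +0.0780, 0)
  M2 = (+0.0780, -0.0780, 0)
  M3 = (-0.0780, -0.0780, 0)
rvec = (0.3512, -0.1792, -0.1785), |rvec| = θ = 0.43280 rad = 24.798°
Rodrigues: sinθ=0.41941, 1−cosθ=0.09221; R = I + sinθ·[k]× + (1−cosθ)·[k]×²:
    [+0.96851 +0.14200 -0.20452]
    [-0.20396 +0.92360 -0.32459]
    [+0.14280 +0.35608 +0.92348]
t = (0.0587, 0.0325, 0.8925) m
M0: Pc = R·M0+t = (-0.00577, +0.12045, +0.90914); u = 410.0·(-0.00577)/0.90914 + 336.4 = 333.7989, v = 567.4·(+0.12045)/0.90914 + 234.9 = 310.0738
M1: Pc = R·M1+t = (+0.14532, +0.08863, +0.93141); u = 410.0·(+0.14532)/0.93141 + 336.4 = 400.3685, v = 567.4·(+0.08863)/0.93141 + 234.9 = 288.8931
M2: Pc = R·M2+t = (+0.12317, -0.05545, +0.87586); u = 410.0·(+0.12317)/0.87586 + 336.4 = 394.0559, v = 567.4·(-0.05545)/0.87586 + 234.9 = 198.9787
M3: Pc = R·M3+t = (-0.02792, -0.02363, +0.85359); u = 410.0·(-0.02792)/0.85359 + 336.4 = 322.9895, v = 567.4·(-0.02363)/0.85359 + 234.9 = 219.1911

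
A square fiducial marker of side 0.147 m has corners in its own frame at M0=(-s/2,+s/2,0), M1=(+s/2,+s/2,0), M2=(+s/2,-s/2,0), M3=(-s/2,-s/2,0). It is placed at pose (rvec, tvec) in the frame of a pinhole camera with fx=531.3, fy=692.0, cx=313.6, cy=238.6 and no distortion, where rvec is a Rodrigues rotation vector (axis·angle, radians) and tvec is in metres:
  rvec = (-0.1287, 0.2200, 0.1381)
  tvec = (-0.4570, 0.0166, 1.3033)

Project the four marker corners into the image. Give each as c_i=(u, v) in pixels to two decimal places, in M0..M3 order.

c0=(95.24, 280.71) c1=(148.62, 291.52) c2=(159.77, 213.68) c3=(106.78, 204.95)

Intrinsics K: fx=531.3, fy=692.0, cx=313.6, cy=238.6
Marker side s = 0.147 m; corners in marker frame (Z=0):
  M0 = (-0.0735, +0.0735, 0)
  M1 = (+0.0735, +0.0735, 0)
  M2 = (+0.0735, -0.0735, 0)
  M3 = (-0.0735, -0.0735, 0)
rvec = (-0.1287, 0.2200, 0.1381), |rvec| = θ = 0.28989 rad = 16.609°
Rodrigues: sinθ=0.28585, 1−cosθ=0.04172; R = I + sinθ·[k]× + (1−cosθ)·[k]×²:
    [+0.96650 -0.15023 +0.20811]
    [+0.12212 +0.98231 +0.14199]
    [-0.22576 -0.11182 +0.96774]
t = (-0.4570, 0.0166, 1.3033) m
M0: Pc = R·M0+t = (-0.53908, +0.07982, +1.31167); u = 531.3·(-0.53908)/1.31167 + 313.6 = 95.2431, v = 692.0·(+0.07982)/1.31167 + 238.6 = 280.7128
M1: Pc = R·M1+t = (-0.39700, +0.09778, +1.27849); u = 531.3·(-0.39700)/1.27849 + 313.6 = 148.6173, v = 692.0·(+0.09778)/1.27849 + 238.6 = 291.5221
M2: Pc = R·M2+t = (-0.37492, -0.04662, +1.29493); u = 531.3·(-0.37492)/1.29493 + 313.6 = 159.7726, v = 692.0·(-0.04662)/1.29493 + 238.6 = 213.6844
M3: Pc = R·M3+t = (-0.51700, -0.06458, +1.32811); u = 531.3·(-0.51700)/1.32811 + 313.6 = 106.7802, v = 692.0·(-0.06458)/1.32811 + 238.6 = 204.9538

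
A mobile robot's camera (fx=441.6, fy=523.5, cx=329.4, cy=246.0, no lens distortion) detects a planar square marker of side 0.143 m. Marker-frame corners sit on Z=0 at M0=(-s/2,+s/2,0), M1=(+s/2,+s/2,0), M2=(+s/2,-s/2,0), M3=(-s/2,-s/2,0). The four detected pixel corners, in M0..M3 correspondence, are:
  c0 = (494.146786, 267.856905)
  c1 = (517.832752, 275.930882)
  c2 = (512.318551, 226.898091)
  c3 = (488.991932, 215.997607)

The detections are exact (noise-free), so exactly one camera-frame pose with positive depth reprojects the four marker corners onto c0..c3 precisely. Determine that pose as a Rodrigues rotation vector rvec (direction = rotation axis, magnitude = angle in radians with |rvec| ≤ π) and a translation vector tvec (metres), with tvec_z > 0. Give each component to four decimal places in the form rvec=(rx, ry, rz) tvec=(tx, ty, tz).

Intrinsics K: fx=441.6, fy=523.5, cx=329.4, cy=246.0
Marker side s = 0.143 m; corners in marker frame (Z=0):
  M0 = (-0.0715, +0.0715, 0)
  M1 = (+0.0715, +0.0715, 0)
  M2 = (+0.0715, -0.0715, 0)
  M3 = (-0.0715, -0.0715, 0)
Detected image corners:
  c0 = (494.146786, 267.856905) px
  c1 = (517.832752, 275.930882) px
  c2 = (512.318551, 226.898091) px
  c3 = (488.991932, 215.997607) px
Planar DLT: solve 8×8 A·h = b for H (H[2,2]=1):
  H  [+380.93601 -65.61369 +503.64509]
  H  [+172.62886 +302.00793 +246.44791]
  H  [+0.43029 -0.20455 +1.00000]
B = K⁻¹H; ‖b₁‖=0.703434, ‖b₂‖=0.703435; λ = 2/(‖b₁‖+‖b₂‖) = 1.421596, sign → tz>0 ⇒ λ=+1.421596
r₁ = λ·B[:,0] = (+0.77003,+0.18134,+0.61170); r₂ = λ·B[:,1] = (+0.00569,+0.95677,-0.29079)
r₃ = r₁×r₂ = (-0.63799,+0.22740,+0.73571); SVD([r₁ r₂ r₃]) → R = UVᵀ:
  R  [+0.77003 +0.00569 -0.63799]
  R  [+0.18134 +0.95677 +0.22740]
  R  [+0.61170 -0.29079 +0.73571]
t = (+0.56093, +0.00122, +1.42160) m
tr R = 2.462502; θ = arccos((tr R − 1)/2) = 0.750642 rad = 43.009°
axis k = ((R−Rᵀ)₃₂, (R−Rᵀ)₁₃, (R−Rᵀ)₂₁) / (2 sinθ) = (-0.379845, -0.916046, +0.128756)
rvec = θ·k = (-0.285127, -0.687623, +0.096650)

rvec=(-0.2851, -0.6876, 0.0967) tvec=(0.5609, 0.0012, 1.4216)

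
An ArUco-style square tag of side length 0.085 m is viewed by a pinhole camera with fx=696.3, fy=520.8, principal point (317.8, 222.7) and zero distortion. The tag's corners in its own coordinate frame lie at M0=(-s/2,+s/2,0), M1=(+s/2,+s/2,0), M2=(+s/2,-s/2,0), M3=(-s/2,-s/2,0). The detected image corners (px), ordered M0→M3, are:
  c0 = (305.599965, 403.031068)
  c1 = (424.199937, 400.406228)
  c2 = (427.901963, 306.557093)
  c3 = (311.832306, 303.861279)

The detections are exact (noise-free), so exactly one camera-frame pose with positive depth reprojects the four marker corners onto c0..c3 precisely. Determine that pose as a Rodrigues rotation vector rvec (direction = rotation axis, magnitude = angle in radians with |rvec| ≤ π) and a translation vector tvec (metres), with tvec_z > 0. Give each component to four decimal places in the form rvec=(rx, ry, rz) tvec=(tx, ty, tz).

Intrinsics K: fx=696.3, fy=520.8, cx=317.8, cy=222.7
Marker side s = 0.085 m; corners in marker frame (Z=0):
  M0 = (-0.0425, +0.0425, 0)
  M1 = (+0.0425, +0.0425, 0)
  M2 = (+0.0425, -0.0425, 0)
  M3 = (-0.0425, -0.0425, 0)
Detected image corners:
  c0 = (305.599965, 403.031068) px
  c1 = (424.199937, 400.406228) px
  c2 = (427.901963, 306.557093) px
  c3 = (311.832306, 303.861279) px
Planar DLT: solve 8×8 A·h = b for H (H[2,2]=1):
  H  [+1618.58158 -141.14540 +369.02482]
  H  [+230.00414 +1054.57352 +353.00042]
  H  [+0.64868 -0.22624 +1.00000]
B = K⁻¹H; ‖b₁‖=2.136000, ‖b₂‖=2.136000; λ = 2/(‖b₁‖+‖b₂‖) = 0.468165, sign → tz>0 ⇒ λ=+0.468165
r₁ = λ·B[:,0] = (+0.94966,+0.07690,+0.30369); r₂ = λ·B[:,1] = (-0.04656,+0.99328,-0.10592)
r₃ = r₁×r₂ = (-0.30980,+0.08645,+0.94687); SVD([r₁ r₂ r₃]) → R = UVᵀ:
  R  [+0.94966 -0.04656 -0.30980]
  R  [+0.07690 +0.99328 +0.08645]
  R  [+0.30369 -0.10592 +0.94687]
t = (+0.03444, +0.11713, +0.46816) m
tr R = 2.889812; θ = arccos((tr R − 1)/2) = 0.333489 rad = 19.108°
axis k = ((R−Rᵀ)₃₂, (R−Rᵀ)₁₃, (R−Rᵀ)₂₁) / (2 sinθ) = (-0.293833, -0.937071, +0.188572)
rvec = θ·k = (-0.097990, -0.312503, +0.062887)

rvec=(-0.0980, -0.3125, 0.0629) tvec=(0.0344, 0.1171, 0.4682)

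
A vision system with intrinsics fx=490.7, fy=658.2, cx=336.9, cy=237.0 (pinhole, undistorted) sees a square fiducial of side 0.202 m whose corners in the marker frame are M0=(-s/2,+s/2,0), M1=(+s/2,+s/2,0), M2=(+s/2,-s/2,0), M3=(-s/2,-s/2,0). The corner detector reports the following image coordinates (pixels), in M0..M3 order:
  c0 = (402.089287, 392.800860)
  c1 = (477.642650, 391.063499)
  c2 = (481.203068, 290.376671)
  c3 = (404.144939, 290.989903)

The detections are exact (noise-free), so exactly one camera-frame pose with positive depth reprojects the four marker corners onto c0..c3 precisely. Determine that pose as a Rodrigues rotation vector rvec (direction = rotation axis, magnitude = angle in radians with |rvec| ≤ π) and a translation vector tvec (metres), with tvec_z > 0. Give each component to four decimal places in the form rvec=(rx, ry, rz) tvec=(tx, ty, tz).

rvec=(0.1278, -0.0716, 0.0046) tvec=(0.2719, 0.2032, 1.2760)

Intrinsics K: fx=490.7, fy=658.2, cx=336.9, cy=237.0
Marker side s = 0.202 m; corners in marker frame (Z=0):
  M0 = (-0.1010, +0.1010, 0)
  M1 = (+0.1010, +0.1010, 0)
  M2 = (+0.1010, -0.1010, 0)
  M3 = (-0.1010, -0.1010, 0)
Detected image corners:
  c0 = (402.089287, 392.800860) px
  c1 = (477.642650, 391.063499) px
  c2 = (481.203068, 290.376671) px
  c3 = (404.144939, 290.989903) px
Planar DLT: solve 8×8 A·h = b for H (H[2,2]=1):
  H  [+402.47810 +30.06796 +441.47211]
  H  [+13.30812 +535.24136 +341.81412]
  H  [+0.05612 +0.09969 +1.00000]
B = K⁻¹H; ‖b₁‖=0.783693, ‖b₂‖=0.783693; λ = 2/(‖b₁‖+‖b₂‖) = 1.276009, sign → tz>0 ⇒ λ=+1.276009
r₁ = λ·B[:,0] = (+0.99743,+0.00001,+0.07161); r₂ = λ·B[:,1] = (-0.00915,+0.99183,+0.12721)
r₃ = r₁×r₂ = (-0.07102,-0.12753,+0.98929); SVD([r₁ r₂ r₃]) → R = UVᵀ:
  R  [+0.99743 -0.00915 -0.07102]
  R  [+0.00001 +0.99183 -0.12753]
  R  [+0.07161 +0.12721 +0.98929]
t = (+0.27193, +0.20320, +1.27601) m
tr R = 2.978555; θ = arccos((tr R − 1)/2) = 0.146573 rad = 8.398°
axis k = ((R−Rᵀ)₃₂, (R−Rᵀ)₁₃, (R−Rᵀ)₂₁) / (2 sinθ) = (+0.872105, -0.488312, +0.031365)
rvec = θ·k = (+0.127827, -0.071573, +0.004597)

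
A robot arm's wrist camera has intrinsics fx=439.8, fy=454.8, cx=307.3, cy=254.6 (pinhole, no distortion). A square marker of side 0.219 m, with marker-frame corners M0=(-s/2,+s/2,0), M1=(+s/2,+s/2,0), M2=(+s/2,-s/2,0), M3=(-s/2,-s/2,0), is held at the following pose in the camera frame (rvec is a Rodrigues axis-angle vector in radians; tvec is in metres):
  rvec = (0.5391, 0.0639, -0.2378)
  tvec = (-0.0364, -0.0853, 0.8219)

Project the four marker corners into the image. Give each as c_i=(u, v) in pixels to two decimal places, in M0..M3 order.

Intrinsics K: fx=439.8, fy=454.8, cx=307.3, cy=254.6
Marker side s = 0.219 m; corners in marker frame (Z=0):
  M0 = (-0.1095, +0.1095, 0)
  M1 = (+0.1095, +0.1095, 0)
  M2 = (+0.1095, -0.1095, 0)
  M3 = (-0.1095, -0.1095, 0)
rvec = (0.5391, 0.0639, -0.2378), |rvec| = θ = 0.59267 rad = 33.958°
Rodrigues: sinθ=0.55858, 1−cosθ=0.17055; R = I + sinθ·[k]× + (1−cosθ)·[k]×²:
    [+0.97056 +0.24085 -0.00202]
    [-0.20739 +0.83143 -0.51547]
    [-0.12247 +0.50071 +0.85691]
t = (-0.0364, -0.0853, 0.8219) m
M0: Pc = R·M0+t = (-0.11630, +0.02845, +0.89014); u = 439.8·(-0.11630)/0.89014 + 307.3 = 249.8366, v = 454.8·(+0.02845)/0.89014 + 254.6 = 269.1369
M1: Pc = R·M1+t = (+0.09625, -0.01697, +0.86332); u = 439.8·(+0.09625)/0.86332 + 307.3 = 356.3322, v = 454.8·(-0.01697)/0.86332 + 254.6 = 245.6613
M2: Pc = R·M2+t = (+0.04350, -0.19905, +0.75366); u = 439.8·(+0.04350)/0.75366 + 307.3 = 332.6866, v = 454.8·(-0.19905)/0.75366 + 254.6 = 134.4815
M3: Pc = R·M3+t = (-0.16905, -0.15363, +0.78048); u = 439.8·(-0.16905)/0.78048 + 307.3 = 212.0412, v = 454.8·(-0.15363)/0.78048 + 254.6 = 165.0760

c0=(249.84, 269.14) c1=(356.33, 245.66) c2=(332.69, 134.48) c3=(212.04, 165.08)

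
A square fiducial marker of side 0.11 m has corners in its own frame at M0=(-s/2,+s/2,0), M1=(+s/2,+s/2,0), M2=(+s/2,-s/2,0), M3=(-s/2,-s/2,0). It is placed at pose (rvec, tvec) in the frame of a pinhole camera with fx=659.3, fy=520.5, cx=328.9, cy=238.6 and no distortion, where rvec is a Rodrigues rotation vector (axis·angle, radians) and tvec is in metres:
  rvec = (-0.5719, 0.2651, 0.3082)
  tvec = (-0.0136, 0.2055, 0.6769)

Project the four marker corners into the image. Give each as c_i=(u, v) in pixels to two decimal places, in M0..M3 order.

c0=(246.18, 423.82) c1=(347.10, 453.50) c2=(383.36, 370.11) c3=(288.12, 346.81)

Intrinsics K: fx=659.3, fy=520.5, cx=328.9, cy=238.6
Marker side s = 0.11 m; corners in marker frame (Z=0):
  M0 = (-0.0550, +0.0550, 0)
  M1 = (+0.0550, +0.0550, 0)
  M2 = (+0.0550, -0.0550, 0)
  M3 = (-0.0550, -0.0550, 0)
rvec = (-0.5719, 0.2651, 0.3082), |rvec| = θ = 0.70167 rad = 40.202°
Rodrigues: sinθ=0.64549, 1−cosθ=0.23623; R = I + sinθ·[k]× + (1−cosθ)·[k]×²:
    [+0.92070 -0.35627 +0.15930]
    [+0.21078 +0.79749 +0.56532]
    [-0.32845 -0.48691 +0.80934]
t = (-0.0136, 0.2055, 0.6769) m
M0: Pc = R·M0+t = (-0.08383, +0.23777, +0.66818); u = 659.3·(-0.08383)/0.66818 + 328.9 = 246.1811, v = 520.5·(+0.23777)/0.66818 + 238.6 = 423.8164
M1: Pc = R·M1+t = (+0.01744, +0.26095, +0.63206); u = 659.3·(+0.01744)/0.63206 + 328.9 = 347.0956, v = 520.5·(+0.26095)/0.63206 + 238.6 = 453.4973
M2: Pc = R·M2+t = (+0.05663, +0.17323, +0.68562); u = 659.3·(+0.05663)/0.68562 + 328.9 = 383.3598, v = 520.5·(+0.17323)/0.68562 + 238.6 = 370.1121
M3: Pc = R·M3+t = (-0.04464, +0.15005, +0.72174); u = 659.3·(-0.04464)/0.72174 + 328.9 = 288.1188, v = 520.5·(+0.15005)/0.72174 + 238.6 = 346.8080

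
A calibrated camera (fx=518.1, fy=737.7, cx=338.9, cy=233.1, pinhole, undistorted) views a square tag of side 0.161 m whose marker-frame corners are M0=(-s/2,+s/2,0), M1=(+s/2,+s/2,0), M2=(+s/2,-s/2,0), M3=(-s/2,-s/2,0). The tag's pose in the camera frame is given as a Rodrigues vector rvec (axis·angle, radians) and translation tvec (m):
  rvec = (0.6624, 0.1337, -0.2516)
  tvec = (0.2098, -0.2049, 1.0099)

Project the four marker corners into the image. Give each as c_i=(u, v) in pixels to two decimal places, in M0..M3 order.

c0=(413.40, 144.73) c1=(492.73, 120.53) c2=(484.14, 13.85) c3=(397.38, 43.96)

Intrinsics K: fx=518.1, fy=737.7, cx=338.9, cy=233.1
Marker side s = 0.161 m; corners in marker frame (Z=0):
  M0 = (-0.0805, +0.0805, 0)
  M1 = (+0.0805, +0.0805, 0)
  M2 = (+0.0805, -0.0805, 0)
  M3 = (-0.0805, -0.0805, 0)
rvec = (0.6624, 0.1337, -0.2516), |rvec| = θ = 0.72108 rad = 41.315°
Rodrigues: sinθ=0.66019, 1−cosθ=0.24890; R = I + sinθ·[k]× + (1−cosθ)·[k]×²:
    [+0.96114 +0.27275 +0.04263]
    [-0.18796 +0.75965 -0.62257]
    [-0.20219 +0.59037 +0.78140]
t = (0.2098, -0.2049, 1.0099) m
M0: Pc = R·M0+t = (+0.15438, -0.12862, +1.07370); u = 518.1·(+0.15438)/1.07370 + 338.9 = 413.3963, v = 737.7·(-0.12862)/1.07370 + 233.1 = 144.7320
M1: Pc = R·M1+t = (+0.30913, -0.15888, +1.04115); u = 518.1·(+0.30913)/1.04115 + 338.9 = 492.7296, v = 737.7·(-0.15888)/1.04115 + 233.1 = 120.5272
M2: Pc = R·M2+t = (+0.26522, -0.28118, +0.94610); u = 518.1·(+0.26522)/0.94610 + 338.9 = 484.1364, v = 737.7·(-0.28118)/0.94610 + 233.1 = 13.8538
M3: Pc = R·M3+t = (+0.11047, -0.25092, +0.97865); u = 518.1·(+0.11047)/0.97865 + 338.9 = 397.3839, v = 737.7·(-0.25092)/0.97865 + 233.1 = 43.9576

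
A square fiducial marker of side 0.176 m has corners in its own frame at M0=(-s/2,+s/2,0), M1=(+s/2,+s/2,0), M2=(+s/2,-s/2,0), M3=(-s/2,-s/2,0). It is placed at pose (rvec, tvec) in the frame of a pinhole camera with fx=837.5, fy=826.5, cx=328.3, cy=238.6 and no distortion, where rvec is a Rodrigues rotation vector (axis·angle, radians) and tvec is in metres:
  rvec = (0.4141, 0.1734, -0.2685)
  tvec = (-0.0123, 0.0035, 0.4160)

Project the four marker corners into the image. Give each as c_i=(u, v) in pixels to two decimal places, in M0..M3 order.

c0=(202.62, 416.03) c1=(517.39, 357.05) c2=(433.38, 26.20) c3=(75.40, 126.61)

Intrinsics K: fx=837.5, fy=826.5, cx=328.3, cy=238.6
Marker side s = 0.176 m; corners in marker frame (Z=0):
  M0 = (-0.0880, +0.0880, 0)
  M1 = (+0.0880, +0.0880, 0)
  M2 = (+0.0880, -0.0880, 0)
  M3 = (-0.0880, -0.0880, 0)
rvec = (0.4141, 0.1734, -0.2685), |rvec| = θ = 0.52310 rad = 29.972°
Rodrigues: sinθ=0.49957, 1−cosθ=0.13373; R = I + sinθ·[k]× + (1−cosθ)·[k]×²:
    [+0.95007 +0.29151 +0.11126]
    [-0.22133 +0.88097 -0.41822]
    [-0.21994 +0.37272 +0.90150]
t = (-0.0123, 0.0035, 0.4160) m
M0: Pc = R·M0+t = (-0.07025, +0.10050, +0.46815); u = 837.5·(-0.07025)/0.46815 + 328.3 = 202.6206, v = 826.5·(+0.10050)/0.46815 + 238.6 = 416.0310
M1: Pc = R·M1+t = (+0.09696, +0.06155, +0.42944); u = 837.5·(+0.09696)/0.42944 + 328.3 = 517.3899, v = 826.5·(+0.06155)/0.42944 + 238.6 = 357.0539
M2: Pc = R·M2+t = (+0.04565, -0.09350, +0.36385); u = 837.5·(+0.04565)/0.36385 + 328.3 = 433.3849, v = 826.5·(-0.09350)/0.36385 + 238.6 = 26.2042
M3: Pc = R·M3+t = (-0.12156, -0.05455, +0.40256); u = 837.5·(-0.12156)/0.40256 + 328.3 = 75.4000, v = 826.5·(-0.05455)/0.40256 + 238.6 = 126.6056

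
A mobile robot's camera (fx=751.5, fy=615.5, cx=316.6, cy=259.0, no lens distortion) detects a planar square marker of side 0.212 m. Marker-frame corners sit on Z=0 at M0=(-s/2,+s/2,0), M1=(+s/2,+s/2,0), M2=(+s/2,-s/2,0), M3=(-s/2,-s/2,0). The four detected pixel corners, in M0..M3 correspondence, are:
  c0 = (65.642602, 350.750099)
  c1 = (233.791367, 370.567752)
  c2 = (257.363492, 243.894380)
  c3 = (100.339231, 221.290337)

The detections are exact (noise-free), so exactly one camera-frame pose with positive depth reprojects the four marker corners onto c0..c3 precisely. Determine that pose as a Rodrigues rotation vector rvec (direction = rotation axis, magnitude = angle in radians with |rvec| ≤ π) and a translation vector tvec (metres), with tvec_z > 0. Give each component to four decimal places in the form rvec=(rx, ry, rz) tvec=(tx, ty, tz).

Intrinsics K: fx=751.5, fy=615.5, cx=316.6, cy=259.0
Marker side s = 0.212 m; corners in marker frame (Z=0):
  M0 = (-0.1060, +0.1060, 0)
  M1 = (+0.1060, +0.1060, 0)
  M2 = (+0.1060, -0.1060, 0)
  M3 = (-0.1060, -0.1060, 0)
Detected image corners:
  c0 = (65.642602, 350.750099) px
  c1 = (233.791367, 370.567752) px
  c2 = (257.363492, 243.894380) px
  c3 = (100.339231, 221.290337) px
Planar DLT: solve 8×8 A·h = b for H (H[2,2]=1):
  H  [+790.99840 -185.56428 +166.04681]
  H  [+145.22093 +516.30459 +294.78977]
  H  [+0.15158 -0.29558 +1.00000]
B = K⁻¹H; ‖b₁‖=1.014958, ‖b₂‖=1.014958; λ = 2/(‖b₁‖+‖b₂‖) = 0.985263, sign → tz>0 ⇒ λ=+0.985263
r₁ = λ·B[:,0] = (+0.97413,+0.16962,+0.14935); r₂ = λ·B[:,1] = (-0.12060,+0.94902,-0.29123)
r₃ = r₁×r₂ = (-0.19113,+0.26568,+0.94492); SVD([r₁ r₂ r₃]) → R = UVᵀ:
  R  [+0.97413 -0.12060 -0.19113]
  R  [+0.16962 +0.94902 +0.26568]
  R  [+0.14935 -0.29123 +0.94492]
t = (-0.19738, +0.05729, +0.98526) m
tr R = 2.868074; θ = arccos((tr R − 1)/2) = 0.365243 rad = 20.927°
axis k = ((R−Rᵀ)₃₂, (R−Rᵀ)₁₃, (R−Rᵀ)₂₁) / (2 sinθ) = (-0.779598, -0.476634, +0.406259)
rvec = θ·k = (-0.284743, -0.174087, +0.148383)

rvec=(-0.2847, -0.1741, 0.1484) tvec=(-0.1974, 0.0573, 0.9853)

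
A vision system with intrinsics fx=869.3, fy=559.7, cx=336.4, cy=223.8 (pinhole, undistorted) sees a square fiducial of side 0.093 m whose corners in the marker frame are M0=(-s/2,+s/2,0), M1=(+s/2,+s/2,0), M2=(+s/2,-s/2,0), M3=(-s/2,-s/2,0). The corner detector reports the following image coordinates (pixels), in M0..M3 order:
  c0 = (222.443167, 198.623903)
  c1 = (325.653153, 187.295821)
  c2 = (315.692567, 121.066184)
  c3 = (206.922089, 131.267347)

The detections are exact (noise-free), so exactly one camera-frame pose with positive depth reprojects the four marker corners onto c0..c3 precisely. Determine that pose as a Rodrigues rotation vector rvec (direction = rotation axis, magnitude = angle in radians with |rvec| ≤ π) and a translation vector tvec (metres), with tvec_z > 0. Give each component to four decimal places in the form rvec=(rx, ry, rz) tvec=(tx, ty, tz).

Intrinsics K: fx=869.3, fy=559.7, cx=336.4, cy=223.8
Marker side s = 0.093 m; corners in marker frame (Z=0):
  M0 = (-0.0465, +0.0465, 0)
  M1 = (+0.0465, +0.0465, 0)
  M2 = (+0.0465, -0.0465, 0)
  M3 = (-0.0465, -0.0465, 0)
Detected image corners:
  c0 = (222.443167, 198.623903) px
  c1 = (325.653153, 187.295821) px
  c2 = (315.692567, 121.066184) px
  c3 = (206.922089, 131.267347) px
Planar DLT: solve 8×8 A·h = b for H (H[2,2]=1):
  H  [+1210.45199 +279.03049 +268.49368]
  H  [-73.27027 +803.01723 +160.32261]
  H  [+0.26716 +0.53200 +1.00000]
B = K⁻¹H; ‖b₁‖=1.337747, ‖b₂‖=1.337747; λ = 2/(‖b₁‖+‖b₂‖) = 0.747525, sign → tz>0 ⇒ λ=+0.747525
r₁ = λ·B[:,0] = (+0.96361,-0.17771,+0.19971); r₂ = λ·B[:,1] = (+0.08605,+0.91348,+0.39768)
r₃ = r₁×r₂ = (-0.25310,-0.36602,+0.89553); SVD([r₁ r₂ r₃]) → R = UVᵀ:
  R  [+0.96361 +0.08605 -0.25310]
  R  [-0.17771 +0.91348 -0.36602]
  R  [+0.19971 +0.39768 +0.89553]
t = (-0.05839, -0.08478, +0.74753) m
tr R = 2.772612; θ = arccos((tr R − 1)/2) = 0.481490 rad = 27.587°
axis k = ((R−Rᵀ)₃₂, (R−Rᵀ)₁₃, (R−Rᵀ)₂₁) / (2 sinθ) = (+0.824556, -0.488885, -0.284778)
rvec = θ·k = (+0.397015, -0.235393, -0.137118)

rvec=(0.3970, -0.2354, -0.1371) tvec=(-0.0584, -0.0848, 0.7475)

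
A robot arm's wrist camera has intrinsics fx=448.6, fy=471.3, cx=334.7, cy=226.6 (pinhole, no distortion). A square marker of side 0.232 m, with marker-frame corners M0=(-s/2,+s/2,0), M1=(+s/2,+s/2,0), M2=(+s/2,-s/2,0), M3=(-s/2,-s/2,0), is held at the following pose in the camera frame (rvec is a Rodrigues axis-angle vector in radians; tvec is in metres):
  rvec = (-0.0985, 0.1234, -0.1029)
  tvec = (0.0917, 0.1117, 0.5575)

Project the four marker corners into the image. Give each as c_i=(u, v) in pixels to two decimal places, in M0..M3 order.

Intrinsics K: fx=448.6, fy=471.3, cx=334.7, cy=226.6
Marker side s = 0.232 m; corners in marker frame (Z=0):
  M0 = (-0.1160, +0.1160, 0)
  M1 = (+0.1160, +0.1160, 0)
  M2 = (+0.1160, -0.1160, 0)
  M3 = (-0.1160, -0.1160, 0)
rvec = (-0.0985, 0.1234, -0.1029), |rvec| = θ = 0.18846 rad = 10.798°
Rodrigues: sinθ=0.18735, 1−cosθ=0.01771; R = I + sinθ·[k]× + (1−cosθ)·[k]×²:
    [+0.98713 +0.09623 +0.12772]
    [-0.10835 +0.98988 +0.09159]
    [-0.11762 -0.10425 +0.98757]
t = (0.0917, 0.1117, 0.5575) m
M0: Pc = R·M0+t = (-0.01164, +0.23910, +0.55905); u = 448.6·(-0.01164)/0.55905 + 334.7 = 325.3564, v = 471.3·(+0.23910)/0.55905 + 226.6 = 428.1660
M1: Pc = R·M1+t = (+0.21737, +0.21396, +0.53176); u = 448.6·(+0.21737)/0.53176 + 334.7 = 518.0751, v = 471.3·(+0.21396)/0.53176 + 226.6 = 416.2300
M2: Pc = R·M2+t = (+0.19504, -0.01570, +0.55595); u = 448.6·(+0.19504)/0.55595 + 334.7 = 492.0828, v = 471.3·(-0.01570)/0.55595 + 226.6 = 213.2944
M3: Pc = R·M3+t = (-0.03397, +0.00944, +0.58324); u = 448.6·(-0.03397)/0.58324 + 334.7 = 308.5717, v = 471.3·(+0.00944)/0.58324 + 226.6 = 234.2300

c0=(325.36, 428.17) c1=(518.08, 416.23) c2=(492.08, 213.29) c3=(308.57, 234.23)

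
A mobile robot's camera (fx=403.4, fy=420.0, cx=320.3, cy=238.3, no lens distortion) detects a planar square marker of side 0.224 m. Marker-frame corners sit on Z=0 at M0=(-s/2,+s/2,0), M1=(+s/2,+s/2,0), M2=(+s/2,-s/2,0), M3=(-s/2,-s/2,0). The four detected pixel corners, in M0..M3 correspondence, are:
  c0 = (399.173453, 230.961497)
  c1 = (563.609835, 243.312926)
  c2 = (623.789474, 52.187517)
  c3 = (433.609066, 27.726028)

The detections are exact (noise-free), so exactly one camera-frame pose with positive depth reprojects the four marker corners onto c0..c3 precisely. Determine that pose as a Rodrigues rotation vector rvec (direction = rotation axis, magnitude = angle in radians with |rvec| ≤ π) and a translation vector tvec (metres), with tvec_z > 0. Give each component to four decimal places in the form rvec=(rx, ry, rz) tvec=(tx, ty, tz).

Intrinsics K: fx=403.4, fy=420.0, cx=320.3, cy=238.3
Marker side s = 0.224 m; corners in marker frame (Z=0):
  M0 = (-0.1120, +0.1120, 0)
  M1 = (+0.1120, +0.1120, 0)
  M2 = (+0.1120, -0.1120, 0)
  M3 = (-0.1120, -0.1120, 0)
Detected image corners:
  c0 = (399.173453, 230.961497) px
  c1 = (563.609835, 243.312926) px
  c2 = (623.789474, 52.187517) px
  c3 = (433.609066, 27.726028) px
Planar DLT: solve 8×8 A·h = b for H (H[2,2]=1):
  H  [+892.31735 +142.91936 +505.25096]
  H  [+108.92514 +977.14936 +146.53343]
  H  [+0.20848 +0.70381 +1.00000]
B = K⁻¹H; ‖b₁‖=2.061881, ‖b₂‖=2.061881; λ = 2/(‖b₁‖+‖b₂‖) = 0.484994, sign → tz>0 ⇒ λ=+0.484994
r₁ = λ·B[:,0] = (+0.99252,+0.06841,+0.10111); r₂ = λ·B[:,1] = (-0.09920,+0.93469,+0.34134)
r₃ = r₁×r₂ = (-0.07116,-0.34882,+0.93448); SVD([r₁ r₂ r₃]) → R = UVᵀ:
  R  [+0.99252 -0.09920 -0.07116]
  R  [+0.06841 +0.93469 -0.34882]
  R  [+0.10111 +0.34134 +0.93448]
t = (+0.22236, -0.10597, +0.48499) m
tr R = 2.861694; θ = arccos((tr R − 1)/2) = 0.374073 rad = 21.433°
axis k = ((R−Rᵀ)₃₂, (R−Rᵀ)₁₃, (R−Rᵀ)₂₁) / (2 sinθ) = (+0.944371, -0.235718, +0.229349)
rvec = θ·k = (+0.353263, -0.088176, +0.085793)

rvec=(0.3533, -0.0882, 0.0858) tvec=(0.2224, -0.1060, 0.4850)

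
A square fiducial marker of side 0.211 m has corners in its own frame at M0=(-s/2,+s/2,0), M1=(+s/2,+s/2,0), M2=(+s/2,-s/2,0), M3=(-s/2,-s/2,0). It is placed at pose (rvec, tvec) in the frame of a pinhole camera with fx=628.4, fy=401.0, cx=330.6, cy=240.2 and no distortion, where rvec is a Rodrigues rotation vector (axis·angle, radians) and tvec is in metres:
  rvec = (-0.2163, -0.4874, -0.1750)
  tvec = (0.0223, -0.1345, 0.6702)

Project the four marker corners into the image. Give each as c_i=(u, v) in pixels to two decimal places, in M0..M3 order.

c0=(282.08, 226.29) c1=(452.90, 214.52) c2=(408.15, 105.41) c3=(239.47, 99.18)

Intrinsics K: fx=628.4, fy=401.0, cx=330.6, cy=240.2
Marker side s = 0.211 m; corners in marker frame (Z=0):
  M0 = (-0.1055, +0.1055, 0)
  M1 = (+0.1055, +0.1055, 0)
  M2 = (+0.1055, -0.1055, 0)
  M3 = (-0.1055, -0.1055, 0)
rvec = (-0.2163, -0.4874, -0.1750), |rvec| = θ = 0.56122 rad = 32.156°
Rodrigues: sinθ=0.53222, 1−cosθ=0.15339; R = I + sinθ·[k]× + (1−cosθ)·[k]×²:
    [+0.86939 +0.21730 -0.44378]
    [-0.11461 +0.96230 +0.24666]
    [+0.48065 -0.16358 +0.86152]
t = (0.0223, -0.1345, 0.6702) m
M0: Pc = R·M0+t = (-0.04650, -0.02089, +0.60223); u = 628.4·(-0.04650)/0.60223 + 330.6 = 282.0842, v = 401.0·(-0.02089)/0.60223 + 240.2 = 226.2932
M1: Pc = R·M1+t = (+0.13695, -0.04507, +0.70365); u = 628.4·(+0.13695)/0.70365 + 330.6 = 452.9005, v = 401.0·(-0.04507)/0.70365 + 240.2 = 214.5158
M2: Pc = R·M2+t = (+0.09110, -0.24811, +0.73817); u = 628.4·(+0.09110)/0.73817 + 330.6 = 408.1495, v = 401.0·(-0.24811)/0.73817 + 240.2 = 105.4148
M3: Pc = R·M3+t = (-0.09235, -0.22393, +0.63675); u = 628.4·(-0.09235)/0.63675 + 330.6 = 239.4650, v = 401.0·(-0.22393)/0.63675 + 240.2 = 99.1771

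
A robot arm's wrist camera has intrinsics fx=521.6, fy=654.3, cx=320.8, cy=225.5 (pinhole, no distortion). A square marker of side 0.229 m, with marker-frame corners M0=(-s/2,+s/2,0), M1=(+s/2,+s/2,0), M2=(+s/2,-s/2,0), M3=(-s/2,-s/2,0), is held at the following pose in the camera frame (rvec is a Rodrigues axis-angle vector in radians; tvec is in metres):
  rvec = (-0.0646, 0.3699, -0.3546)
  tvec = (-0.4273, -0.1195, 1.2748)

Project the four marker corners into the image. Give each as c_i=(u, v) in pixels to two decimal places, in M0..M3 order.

Intrinsics K: fx=521.6, fy=654.3, cx=320.8, cy=225.5
Marker side s = 0.229 m; corners in marker frame (Z=0):
  M0 = (-0.1145, +0.1145, 0)
  M1 = (+0.1145, +0.1145, 0)
  M2 = (+0.1145, -0.1145, 0)
  M3 = (-0.1145, -0.1145, 0)
rvec = (-0.0646, 0.3699, -0.3546), |rvec| = θ = 0.51647 rad = 29.591°
Rodrigues: sinθ=0.49381, 1−cosθ=0.13043; R = I + sinθ·[k]× + (1−cosθ)·[k]×²:
    [+0.87161 +0.32736 +0.36487]
    [-0.35073 +0.93647 -0.00237]
    [-0.34247 -0.12590 +0.93105]
t = (-0.4273, -0.1195, 1.2748) m
M0: Pc = R·M0+t = (-0.48962, +0.02788, +1.29960); u = 521.6·(-0.48962)/1.29960 + 320.8 = 124.2899, v = 654.3·(+0.02788)/1.29960 + 225.5 = 239.5390
M1: Pc = R·M1+t = (-0.29002, -0.05243, +1.22117); u = 521.6·(-0.29002)/1.22117 + 320.8 = 196.9243, v = 654.3·(-0.05243)/1.22117 + 225.5 = 197.4070
M2: Pc = R·M2+t = (-0.36498, -0.26688, +1.25000); u = 521.6·(-0.36498)/1.25000 + 320.8 = 168.5000, v = 654.3·(-0.26688)/1.25000 + 225.5 = 85.8022
M3: Pc = R·M3+t = (-0.56458, -0.18657, +1.32843); u = 521.6·(-0.56458)/1.32843 + 320.8 = 99.1202, v = 654.3·(-0.18657)/1.32843 + 225.5 = 133.6085

c0=(124.29, 239.54) c1=(196.92, 197.41) c2=(168.50, 85.80) c3=(99.12, 133.61)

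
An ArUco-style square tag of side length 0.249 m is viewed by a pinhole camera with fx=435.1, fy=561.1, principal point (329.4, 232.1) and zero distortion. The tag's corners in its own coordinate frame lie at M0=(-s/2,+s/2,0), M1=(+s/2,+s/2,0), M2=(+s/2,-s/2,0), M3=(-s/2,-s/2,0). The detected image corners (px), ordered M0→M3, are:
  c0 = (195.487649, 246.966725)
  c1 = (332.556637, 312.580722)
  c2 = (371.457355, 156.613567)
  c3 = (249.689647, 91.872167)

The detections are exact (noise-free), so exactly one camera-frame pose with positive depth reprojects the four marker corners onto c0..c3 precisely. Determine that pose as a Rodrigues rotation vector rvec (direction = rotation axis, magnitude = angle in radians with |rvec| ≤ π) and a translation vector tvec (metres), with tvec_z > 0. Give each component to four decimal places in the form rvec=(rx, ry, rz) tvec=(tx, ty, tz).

Intrinsics K: fx=435.1, fy=561.1, cx=329.4, cy=232.1
Marker side s = 0.249 m; corners in marker frame (Z=0):
  M0 = (-0.1245, +0.1245, 0)
  M1 = (+0.1245, +0.1245, 0)
  M2 = (+0.1245, -0.1245, 0)
  M3 = (-0.1245, -0.1245, 0)
Detected image corners:
  c0 = (195.487649, 246.966725) px
  c1 = (332.556637, 312.580722) px
  c2 = (371.457355, 156.613567) px
  c3 = (249.689647, 91.872167) px
Planar DLT: solve 8×8 A·h = b for H (H[2,2]=1):
  H  [+562.20046 -306.93668 +289.74928]
  H  [+292.64165 +539.87874 +198.56728]
  H  [+0.15334 -0.41967 +1.00000]
B = K⁻¹H; ‖b₁‖=1.271392, ‖b₂‖=1.271392; λ = 2/(‖b₁‖+‖b₂‖) = 0.786540, sign → tz>0 ⇒ λ=+0.786540
r₁ = λ·B[:,0] = (+0.92500,+0.36033,+0.12061); r₂ = λ·B[:,1] = (-0.30496,+0.89333,-0.33009)
r₃ = r₁×r₂ = (-0.22668,+0.26855,+0.93621); SVD([r₁ r₂ r₃]) → R = UVᵀ:
  R  [+0.92500 -0.30496 -0.22668]
  R  [+0.36033 +0.89333 +0.26855]
  R  [+0.12061 -0.33009 +0.93621]
t = (-0.07168, -0.04701, +0.78654) m
tr R = 2.754542; θ = arccos((tr R − 1)/2) = 0.500649 rad = 28.685°
axis k = ((R−Rᵀ)₃₂, (R−Rᵀ)₁₃, (R−Rᵀ)₂₁) / (2 sinθ) = (-0.623584, -0.361761, +0.693017)
rvec = θ·k = (-0.312197, -0.181115, +0.346958)

rvec=(-0.3122, -0.1811, 0.3470) tvec=(-0.0717, -0.0470, 0.7865)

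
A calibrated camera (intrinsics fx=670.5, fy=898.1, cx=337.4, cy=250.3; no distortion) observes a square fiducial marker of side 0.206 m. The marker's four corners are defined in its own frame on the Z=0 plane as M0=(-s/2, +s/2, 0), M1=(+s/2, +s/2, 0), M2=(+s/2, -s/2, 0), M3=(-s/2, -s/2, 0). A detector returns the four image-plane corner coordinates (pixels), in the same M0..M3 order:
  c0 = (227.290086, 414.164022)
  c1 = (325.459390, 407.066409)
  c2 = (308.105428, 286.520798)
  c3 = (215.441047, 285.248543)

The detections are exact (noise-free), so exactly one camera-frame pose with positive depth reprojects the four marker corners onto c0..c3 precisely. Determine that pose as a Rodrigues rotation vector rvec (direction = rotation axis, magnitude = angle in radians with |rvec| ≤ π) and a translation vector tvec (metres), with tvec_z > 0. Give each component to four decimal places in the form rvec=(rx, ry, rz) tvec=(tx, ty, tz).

rvec=(-0.5074, -0.4474, -0.0889) tvec=(-0.1367, 0.1459, 1.3683)

Intrinsics K: fx=670.5, fy=898.1, cx=337.4, cy=250.3
Marker side s = 0.206 m; corners in marker frame (Z=0):
  M0 = (-0.1030, +0.1030, 0)
  M1 = (+0.1030, +0.1030, 0)
  M2 = (+0.1030, -0.1030, 0)
  M3 = (-0.1030, -0.1030, 0)
Detected image corners:
  c0 = (227.290086, 414.164022) px
  c1 = (325.459390, 407.066409) px
  c2 = (308.105428, 286.520798) px
  c3 = (215.441047, 285.248543) px
Planar DLT: solve 8×8 A·h = b for H (H[2,2]=1):
  H  [+548.32022 -17.13623 +270.38976]
  H  [+97.31616 +490.33929 +346.09054]
  H  [+0.31807 -0.32874 +1.00000]
B = K⁻¹H; ‖b₁‖=0.730860, ‖b₂‖=0.730860; λ = 2/(‖b₁‖+‖b₂‖) = 1.368250, sign → tz>0 ⇒ λ=+1.368250
r₁ = λ·B[:,0] = (+0.89993,+0.02697,+0.43520); r₂ = λ·B[:,1] = (+0.19137,+0.87239,-0.44980)
r₃ = r₁×r₂ = (-0.39179,+0.48807,+0.77993); SVD([r₁ r₂ r₃]) → R = UVᵀ:
  R  [+0.89993 +0.19137 -0.39179]
  R  [+0.02697 +0.87239 +0.48807]
  R  [+0.43520 -0.44980 +0.77993]
t = (-0.13674, +0.14594, +1.36825) m
tr R = 2.552245; θ = arccos((tr R − 1)/2) = 0.682303 rad = 39.093°
axis k = ((R−Rᵀ)₃₂, (R−Rᵀ)₁₃, (R−Rᵀ)₂₁) / (2 sinθ) = (-0.743652, -0.655736, -0.130356)
rvec = θ·k = (-0.507396, -0.447411, -0.088942)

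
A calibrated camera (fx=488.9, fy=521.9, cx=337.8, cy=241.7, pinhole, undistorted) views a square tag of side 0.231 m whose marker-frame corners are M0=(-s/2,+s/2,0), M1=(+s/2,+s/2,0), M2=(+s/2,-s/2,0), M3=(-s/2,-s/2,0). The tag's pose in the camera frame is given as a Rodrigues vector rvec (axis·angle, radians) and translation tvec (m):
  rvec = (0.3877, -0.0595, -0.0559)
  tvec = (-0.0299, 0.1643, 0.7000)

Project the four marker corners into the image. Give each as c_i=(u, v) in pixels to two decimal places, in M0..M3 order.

Intrinsics K: fx=488.9, fy=521.9, cx=337.8, cy=241.7
Marker side s = 0.231 m; corners in marker frame (Z=0):
  M0 = (-0.1155, +0.1155, 0)
  M1 = (+0.1155, +0.1155, 0)
  M2 = (+0.1155, -0.1155, 0)
  M3 = (-0.1155, -0.1155, 0)
rvec = (0.3877, -0.0595, -0.0559), |rvec| = θ = 0.39620 rad = 22.701°
Rodrigues: sinθ=0.38592, 1−cosθ=0.07747; R = I + sinθ·[k]× + (1−cosθ)·[k]×²:
    [+0.99671 +0.04306 -0.06865]
    [-0.06583 +0.92428 -0.37599]
    [+0.04726 +0.37928 +0.92408]
t = (-0.0299, 0.1643, 0.7000) m
M0: Pc = R·M0+t = (-0.14005, +0.27866, +0.73835); u = 488.9·(-0.14005)/0.73835 + 337.8 = 245.0679, v = 521.9·(+0.27866)/0.73835 + 241.7 = 438.6690
M1: Pc = R·M1+t = (+0.09019, +0.26345, +0.74927); u = 488.9·(+0.09019)/0.74927 + 337.8 = 396.6522, v = 521.9·(+0.26345)/0.74927 + 241.7 = 425.2064
M2: Pc = R·M2+t = (+0.08025, +0.04994, +0.66165); u = 488.9·(+0.08025)/0.66165 + 337.8 = 397.0945, v = 521.9·(+0.04994)/0.66165 + 241.7 = 281.0934
M3: Pc = R·M3+t = (-0.14999, +0.06515, +0.65073); u = 488.9·(-0.14999)/0.65073 + 337.8 = 225.1088, v = 521.9·(+0.06515)/0.65073 + 241.7 = 293.9508

c0=(245.07, 438.67) c1=(396.65, 425.21) c2=(397.09, 281.09) c3=(225.11, 293.95)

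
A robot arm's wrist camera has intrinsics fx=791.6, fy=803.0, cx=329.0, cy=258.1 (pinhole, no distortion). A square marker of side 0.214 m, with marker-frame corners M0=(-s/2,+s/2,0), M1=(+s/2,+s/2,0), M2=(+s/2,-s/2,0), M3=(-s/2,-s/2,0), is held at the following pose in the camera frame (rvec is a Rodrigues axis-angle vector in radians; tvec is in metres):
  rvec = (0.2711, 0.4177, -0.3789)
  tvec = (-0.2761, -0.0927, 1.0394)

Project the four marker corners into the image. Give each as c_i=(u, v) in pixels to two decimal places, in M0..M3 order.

c0=(97.84, 283.63) c1=(218.03, 235.05) c2=(142.44, 76.14) c3=(24.66, 140.48)

Intrinsics K: fx=791.6, fy=803.0, cx=329.0, cy=258.1
Marker side s = 0.214 m; corners in marker frame (Z=0):
  M0 = (-0.1070, +0.1070, 0)
  M1 = (+0.1070, +0.1070, 0)
  M2 = (+0.1070, -0.1070, 0)
  M3 = (-0.1070, -0.1070, 0)
rvec = (0.2711, 0.4177, -0.3789), |rvec| = θ = 0.62573 rad = 35.851°
Rodrigues: sinθ=0.58569, 1−cosθ=0.18946; R = I + sinθ·[k]× + (1−cosθ)·[k]×²:
    [+0.84610 +0.40945 +0.34127]
    [-0.29986 +0.89496 -0.33034]
    [-0.44068 +0.17717 +0.88001]
t = (-0.2761, -0.0927, 1.0394) m
M0: Pc = R·M0+t = (-0.32282, +0.03515, +1.10551); u = 791.6·(-0.32282)/1.10551 + 329.0 = 97.8435, v = 803.0·(+0.03515)/1.10551 + 258.1 = 283.6288
M1: Pc = R·M1+t = (-0.14176, -0.02902, +1.01120); u = 791.6·(-0.14176)/1.01120 + 329.0 = 218.0294, v = 803.0·(-0.02902)/1.01120 + 258.1 = 235.0523
M2: Pc = R·M2+t = (-0.22938, -0.22055, +0.97329); u = 791.6·(-0.22938)/0.97329 + 329.0 = 142.4413, v = 803.0·(-0.22055)/0.97329 + 258.1 = 76.1415
M3: Pc = R·M3+t = (-0.41044, -0.15638, +1.06760); u = 791.6·(-0.41044)/1.06760 + 329.0 = 24.6642, v = 803.0·(-0.15638)/1.06760 + 258.1 = 140.4803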